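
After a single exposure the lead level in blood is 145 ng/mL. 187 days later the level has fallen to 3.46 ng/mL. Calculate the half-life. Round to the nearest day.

35 days

A/A₀ = 3.46/145 ≈ 0.023862.
n = log₂(41.908) ≈ 5.3891 half-lives elapsed in 187 days.
t½ = 187/5.3891 ≈ 34.699 days.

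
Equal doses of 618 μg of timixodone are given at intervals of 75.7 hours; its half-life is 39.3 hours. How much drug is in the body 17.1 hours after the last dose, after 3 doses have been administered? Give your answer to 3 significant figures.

The 3 doses were given 168.5, 92.8, 17.1 hours ago.
Total = 618·(1/2)^(168.5/39.3) + 618·(1/2)^(92.8/39.3) + 618·(1/2)^(17.1/39.3)
      = 31.646 + 120.27 + 457.09 ≈ 609.01 μg.

609 μg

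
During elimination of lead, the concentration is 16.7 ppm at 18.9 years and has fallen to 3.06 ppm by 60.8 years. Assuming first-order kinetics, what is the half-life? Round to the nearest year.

17 years

Over Δt = 60.8 − 18.9 = 41.9 years, the level fell by a factor of 16.7/3.06 ≈ 5.4575.
n = log₂(5.4575) ≈ 2.4482 half-lives, so t½ = 41.9/2.4482 ≈ 17.114 years.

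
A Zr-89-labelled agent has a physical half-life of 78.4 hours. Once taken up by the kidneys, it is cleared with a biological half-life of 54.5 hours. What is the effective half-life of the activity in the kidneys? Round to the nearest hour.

1/t_eff = 1/t_phys + 1/t_biol = 1/78.4 + 1/54.5 = 0.031104 per hour.
t_eff = 78.4 × 54.5 / (78.4 + 54.5) ≈ 32.15 hours.

32 hours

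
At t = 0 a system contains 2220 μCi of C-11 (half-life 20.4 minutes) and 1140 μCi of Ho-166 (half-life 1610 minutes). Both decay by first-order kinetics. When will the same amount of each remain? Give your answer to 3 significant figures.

Set 2220·(1/2)^(t/20.4) = 1140·(1/2)^(t/1610).
Taking log₂: log₂(2220/1140) = t·(1/20.4 − 1/1610).
log₂(1.9474) = 0.96153; 1/20.4 − 1/1610 = 0.048398.
t = 0.96153 / 0.048398 ≈ 19.867 minutes.

19.9 minutes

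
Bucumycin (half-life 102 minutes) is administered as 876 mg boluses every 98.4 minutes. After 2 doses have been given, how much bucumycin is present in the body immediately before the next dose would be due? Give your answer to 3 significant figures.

679 mg

The 2 doses were given 196.8, 98.4 minutes ago.
Total = 876·(1/2)^(196.8/102) + 876·(1/2)^(98.4/102)
      = 229.98 + 448.85 ≈ 678.83 mg.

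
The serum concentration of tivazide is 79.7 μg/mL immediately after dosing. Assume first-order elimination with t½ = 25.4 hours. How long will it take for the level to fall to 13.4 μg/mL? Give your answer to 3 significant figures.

Fraction remaining = 13.4/79.7 ≈ 0.16813.
n = log₂(79.7/13.4) = ln(5.9478)/ln 2 ≈ 2.5723 half-lives.
t = n × t½ = 2.5723 × 25.4 ≈ 65.338 hours.

65.3 hours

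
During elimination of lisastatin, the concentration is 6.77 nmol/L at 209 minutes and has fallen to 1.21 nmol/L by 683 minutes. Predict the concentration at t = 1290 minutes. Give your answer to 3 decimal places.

Over Δt = 683 − 209 = 474 minutes, the level fell by a factor of 6.77/1.21 ≈ 5.595.
n = log₂(5.595) ≈ 2.4841 half-lives, so t½ = 474/2.4841 ≈ 190.81 minutes.
From t = 683 to t = 1290: 1.21 × (1/2)^((1290−683)/190.81) ≈ 0.1334 nmol/L.

0.133 nmol/L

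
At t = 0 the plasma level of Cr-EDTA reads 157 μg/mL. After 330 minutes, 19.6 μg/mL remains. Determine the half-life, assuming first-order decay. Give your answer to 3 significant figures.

A/A₀ = 19.6/157 ≈ 0.12484.
n = log₂(8.0102) ≈ 3.0018 half-lives elapsed in 330 minutes.
t½ = 330/3.0018 ≈ 109.93 minutes.

110 minutes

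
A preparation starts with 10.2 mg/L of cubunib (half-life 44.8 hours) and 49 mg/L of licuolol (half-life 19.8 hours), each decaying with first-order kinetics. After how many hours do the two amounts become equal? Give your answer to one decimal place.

Set 10.2·(1/2)^(t/44.8) = 49·(1/2)^(t/19.8).
Taking log₂: log₂(10.2/49) = t·(1/44.8 − 1/19.8).
log₂(0.20816) = -2.2642; 1/44.8 − 1/19.8 = -0.028184.
t = -2.2642 / -0.028184 ≈ 80.338 hours.

80.3 hours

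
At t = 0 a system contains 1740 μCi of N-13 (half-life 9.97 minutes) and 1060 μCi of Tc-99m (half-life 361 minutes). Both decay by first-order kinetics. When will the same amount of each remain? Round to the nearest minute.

7 minutes

Set 1740·(1/2)^(t/9.97) = 1060·(1/2)^(t/361).
Taking log₂: log₂(1740/1060) = t·(1/9.97 − 1/361).
log₂(1.6415) = 0.71502; 1/9.97 − 1/361 = 0.097531.
t = 0.71502 / 0.097531 ≈ 7.3313 minutes.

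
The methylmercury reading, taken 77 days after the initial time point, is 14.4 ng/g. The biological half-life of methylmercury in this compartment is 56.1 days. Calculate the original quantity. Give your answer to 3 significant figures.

37.3 ng/g

Number of half-lives elapsed: n = 77/56.1 ≈ 1.3725.
A₀ = A × 2^n = 14.4 × 2^1.3725 = 14.4 × 2.5893 ≈ 37.286 ng/g.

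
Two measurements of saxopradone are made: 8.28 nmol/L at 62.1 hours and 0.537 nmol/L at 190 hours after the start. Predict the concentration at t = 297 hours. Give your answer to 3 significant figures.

0.0545 nmol/L

Over Δt = 190 − 62.1 = 127.9 hours, the level fell by a factor of 8.28/0.537 ≈ 15.419.
n = log₂(15.419) ≈ 3.9466 half-lives, so t½ = 127.9/3.9466 ≈ 32.407 hours.
From t = 190 to t = 297: 0.537 × (1/2)^((297−190)/32.407) ≈ 0.054457 nmol/L.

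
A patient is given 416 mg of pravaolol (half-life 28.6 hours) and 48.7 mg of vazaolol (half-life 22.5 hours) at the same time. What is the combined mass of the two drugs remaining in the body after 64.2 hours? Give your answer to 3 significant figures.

94.5 mg

pravaolol: 416 × (1/2)^(64.2/28.6) = 416 × (1/2)^2.2448 ≈ 87.772 mg.
vazaolol: 48.7 × (1/2)^(64.2/22.5) = 48.7 × (1/2)^2.8533 ≈ 6.7389 mg.
Total = 87.772 + 6.7389 ≈ 94.511 mg.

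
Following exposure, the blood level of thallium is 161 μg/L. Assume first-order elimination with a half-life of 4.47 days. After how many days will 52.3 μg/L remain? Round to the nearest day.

7 days

Fraction remaining = 52.3/161 ≈ 0.32484.
n = log₂(161/52.3) = ln(3.0784)/ln 2 ≈ 1.6222 half-lives.
t = n × t½ = 1.6222 × 4.47 ≈ 7.2511 days.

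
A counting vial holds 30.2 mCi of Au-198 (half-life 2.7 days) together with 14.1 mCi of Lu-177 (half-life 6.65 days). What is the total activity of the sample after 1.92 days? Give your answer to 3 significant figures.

Au-198: 30.2 × (1/2)^(1.92/2.7) = 30.2 × (1/2)^0.71111 ≈ 18.448 mCi.
Lu-177: 14.1 × (1/2)^(1.92/6.65) = 14.1 × (1/2)^0.28872 ≈ 11.543 mCi.
Total = 18.448 + 11.543 ≈ 29.99 mCi.

30.0 mCi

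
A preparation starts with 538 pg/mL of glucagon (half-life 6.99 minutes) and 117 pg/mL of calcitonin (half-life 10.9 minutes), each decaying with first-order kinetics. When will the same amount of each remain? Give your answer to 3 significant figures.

Set 538·(1/2)^(t/6.99) = 117·(1/2)^(t/10.9).
Taking log₂: log₂(538/117) = t·(1/6.99 − 1/10.9).
log₂(4.5983) = 2.2011; 1/6.99 − 1/10.9 = 0.051318.
t = 2.2011 / 0.051318 ≈ 42.891 minutes.

42.9 minutes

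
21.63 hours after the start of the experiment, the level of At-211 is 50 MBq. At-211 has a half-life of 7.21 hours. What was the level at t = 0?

Number of half-lives elapsed: n = 21.63/7.21 ≈ 3.
A₀ = A × 2^n = 50 × 2^3 = 50 × 8 ≈ 400 MBq.

400 MBq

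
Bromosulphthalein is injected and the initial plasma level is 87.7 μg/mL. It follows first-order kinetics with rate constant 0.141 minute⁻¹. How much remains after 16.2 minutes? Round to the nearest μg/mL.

9 μg/mL

t½ = ln 2 / k = 0.69315 / 0.141 ≈ 4.9159 minutes.
Number of half-lives: n = 16.2/4.9159 ≈ 3.2954.
Remaining = 87.7 × (1/2)^3.2954 = 87.7 × 0.10186 ≈ 8.9327 μg/mL.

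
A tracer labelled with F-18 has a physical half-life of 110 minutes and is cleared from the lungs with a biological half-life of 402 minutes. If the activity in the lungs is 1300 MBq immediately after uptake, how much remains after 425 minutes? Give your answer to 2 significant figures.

1/t_eff = 1/t_phys + 1/t_biol = 1/110 + 1/402 = 0.011578 per minute.
t_eff = 110 × 402 / (110 + 402) ≈ 86.367 minutes.
Remaining = 1300 × (1/2)^(425/86.367) = 1300 × (1/2)^4.9209 ≈ 42.916 MBq.

43 MBq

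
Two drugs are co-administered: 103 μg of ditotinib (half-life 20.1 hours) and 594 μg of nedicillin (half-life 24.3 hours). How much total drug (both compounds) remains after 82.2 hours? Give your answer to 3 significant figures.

63.0 μg

ditotinib: 103 × (1/2)^(82.2/20.1) = 103 × (1/2)^4.0896 ≈ 6.0501 μg.
nedicillin: 594 × (1/2)^(82.2/24.3) = 594 × (1/2)^3.3827 ≈ 56.949 μg.
Total = 6.0501 + 56.949 ≈ 62.999 μg.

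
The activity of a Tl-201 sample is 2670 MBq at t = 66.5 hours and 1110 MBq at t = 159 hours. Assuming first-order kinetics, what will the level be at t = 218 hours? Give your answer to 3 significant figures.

634 MBq

Over Δt = 159 − 66.5 = 92.5 hours, the level fell by a factor of 2670/1110 ≈ 2.4054.
n = log₂(2.4054) ≈ 1.2663 half-lives, so t½ = 92.5/1.2663 ≈ 73.049 hours.
From t = 159 to t = 218: 1110 × (1/2)^((218−159)/73.049) ≈ 634.14 MBq.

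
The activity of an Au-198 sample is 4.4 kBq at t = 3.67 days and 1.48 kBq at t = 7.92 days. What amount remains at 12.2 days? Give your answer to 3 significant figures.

Over Δt = 7.92 − 3.67 = 4.25 days, the level fell by a factor of 4.4/1.48 ≈ 2.973.
n = log₂(2.973) ≈ 1.5719 half-lives, so t½ = 4.25/1.5719 ≈ 2.7037 days.
From t = 7.92 to t = 12.2: 1.48 × (1/2)^((12.2−7.92)/2.7037) ≈ 0.494 kBq.

0.494 kBq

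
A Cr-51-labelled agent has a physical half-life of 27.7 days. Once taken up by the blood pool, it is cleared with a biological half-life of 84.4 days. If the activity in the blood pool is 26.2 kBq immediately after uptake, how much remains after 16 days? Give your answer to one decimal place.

1/t_eff = 1/t_phys + 1/t_biol = 1/27.7 + 1/84.4 = 0.047949 per day.
t_eff = 27.7 × 84.4 / (27.7 + 84.4) ≈ 20.855 days.
Remaining = 26.2 × (1/2)^(16/20.855) = 26.2 × (1/2)^0.76719 ≈ 15.394 kBq.

15.4 kBq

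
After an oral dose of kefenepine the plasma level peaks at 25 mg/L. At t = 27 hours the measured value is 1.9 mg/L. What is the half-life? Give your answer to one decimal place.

A/A₀ = 1.9/25 ≈ 0.076.
n = log₂(13.158) ≈ 3.7179 half-lives elapsed in 27 hours.
t½ = 27/3.7179 ≈ 7.2622 hours.

7.3 hours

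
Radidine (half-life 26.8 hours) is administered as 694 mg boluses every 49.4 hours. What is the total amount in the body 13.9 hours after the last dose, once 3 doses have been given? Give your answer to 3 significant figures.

657 mg

The 3 doses were given 112.7, 63.3, 13.9 hours ago.
Total = 694·(1/2)^(112.7/26.8) + 694·(1/2)^(63.3/26.8) + 694·(1/2)^(13.9/26.8)
      = 37.624 + 135 + 484.43 ≈ 657.05 mg.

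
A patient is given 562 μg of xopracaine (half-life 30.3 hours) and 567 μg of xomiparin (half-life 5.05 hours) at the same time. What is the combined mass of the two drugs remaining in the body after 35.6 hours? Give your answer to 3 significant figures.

xopracaine: 562 × (1/2)^(35.6/30.3) = 562 × (1/2)^1.1749 ≈ 248.91 μg.
xomiparin: 567 × (1/2)^(35.6/5.05) = 567 × (1/2)^7.0495 ≈ 4.2803 μg.
Total = 248.91 + 4.2803 ≈ 253.2 μg.

253 μg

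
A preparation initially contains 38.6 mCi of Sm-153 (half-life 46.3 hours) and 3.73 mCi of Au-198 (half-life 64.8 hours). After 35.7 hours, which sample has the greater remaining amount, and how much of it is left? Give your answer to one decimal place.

Sm-153: 38.6 × (1/2)^0.77106 ≈ 22.619 mCi.
Au-198: 3.73 × (1/2)^0.55093 ≈ 2.546 mCi.
Sm-153 has more remaining, at ≈ 22.619 mCi.

Sm-153, 22.6 mCi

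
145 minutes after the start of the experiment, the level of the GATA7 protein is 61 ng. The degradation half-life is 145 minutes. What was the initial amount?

122 ng

Number of half-lives elapsed: n = 145/145 ≈ 1.
A₀ = A × 2^n = 61 × 2^1 = 61 × 2 ≈ 122 ng.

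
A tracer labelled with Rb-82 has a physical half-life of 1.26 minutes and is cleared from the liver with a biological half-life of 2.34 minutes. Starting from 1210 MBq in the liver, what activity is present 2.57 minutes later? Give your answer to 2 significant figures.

1/t_eff = 1/t_phys + 1/t_biol = 1/1.26 + 1/2.34 = 1.221 per minute.
t_eff = 1.26 × 2.34 / (1.26 + 2.34) ≈ 0.819 minutes.
Remaining = 1210 × (1/2)^(2.57/0.819) = 1210 × (1/2)^3.138 ≈ 137.46 MBq.

140 MBq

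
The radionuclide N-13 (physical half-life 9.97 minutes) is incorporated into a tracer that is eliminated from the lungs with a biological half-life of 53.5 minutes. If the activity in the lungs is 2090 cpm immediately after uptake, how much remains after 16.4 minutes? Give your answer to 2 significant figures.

540 cpm

1/t_eff = 1/t_phys + 1/t_biol = 1/9.97 + 1/53.5 = 0.11899 per minute.
t_eff = 9.97 × 53.5 / (9.97 + 53.5) ≈ 8.4039 minutes.
Remaining = 2090 × (1/2)^(16.4/8.4039) = 2090 × (1/2)^1.9515 ≈ 540.37 cpm.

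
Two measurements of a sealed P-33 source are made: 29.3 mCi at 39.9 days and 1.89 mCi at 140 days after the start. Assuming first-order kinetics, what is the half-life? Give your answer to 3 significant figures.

Over Δt = 140 − 39.9 = 100.1 days, the level fell by a factor of 29.3/1.89 ≈ 15.503.
n = log₂(15.503) ≈ 3.9544 half-lives, so t½ = 100.1/3.9544 ≈ 25.313 days.

25.3 days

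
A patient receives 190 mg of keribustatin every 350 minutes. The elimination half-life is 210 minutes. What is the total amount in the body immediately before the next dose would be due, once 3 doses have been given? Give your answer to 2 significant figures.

The 3 doses were given 1050, 700, 350 minutes ago.
Total = 190·(1/2)^(1050/210) + 190·(1/2)^(700/210) + 190·(1/2)^(350/210)
      = 5.9375 + 18.85 + 59.846 ≈ 84.634 mg.

85 mg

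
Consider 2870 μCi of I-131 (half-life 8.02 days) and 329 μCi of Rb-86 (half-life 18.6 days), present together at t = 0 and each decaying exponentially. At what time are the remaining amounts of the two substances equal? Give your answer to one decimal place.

44.1 days

Set 2870·(1/2)^(t/8.02) = 329·(1/2)^(t/18.6).
Taking log₂: log₂(2870/329) = t·(1/8.02 − 1/18.6).
log₂(8.7234) = 3.1249; 1/8.02 − 1/18.6 = 0.070925.
t = 3.1249 / 0.070925 ≈ 44.059 days.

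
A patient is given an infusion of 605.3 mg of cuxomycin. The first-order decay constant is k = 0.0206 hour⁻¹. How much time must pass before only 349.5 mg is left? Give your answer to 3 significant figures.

26.7 hours

t½ = ln 2 / k = 0.69315 / 0.0206 ≈ 33.648 hours.
Fraction remaining = 349.5/605.3 ≈ 0.5774.
n = log₂(605.3/349.5) = ln(1.7319)/ln 2 ≈ 0.79236 half-lives.
t = n × t½ = 0.79236 × 33.648 ≈ 26.661 hours.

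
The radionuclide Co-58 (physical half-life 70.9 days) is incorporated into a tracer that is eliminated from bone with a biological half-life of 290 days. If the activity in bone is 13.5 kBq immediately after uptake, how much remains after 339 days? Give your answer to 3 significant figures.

0.218 kBq

1/t_eff = 1/t_phys + 1/t_biol = 1/70.9 + 1/290 = 0.017553 per day.
t_eff = 70.9 × 290 / (70.9 + 290) ≈ 56.971 days.
Remaining = 13.5 × (1/2)^(339/56.971) = 13.5 × (1/2)^5.9503 ≈ 0.21832 kBq.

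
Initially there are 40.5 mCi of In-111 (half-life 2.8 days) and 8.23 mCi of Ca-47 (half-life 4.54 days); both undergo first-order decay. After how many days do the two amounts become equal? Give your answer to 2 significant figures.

17 days

Set 40.5·(1/2)^(t/2.8) = 8.23·(1/2)^(t/4.54).
Taking log₂: log₂(40.5/8.23) = t·(1/2.8 − 1/4.54).
log₂(4.921) = 2.299; 1/2.8 − 1/4.54 = 0.13688.
t = 2.299 / 0.13688 ≈ 16.796 days.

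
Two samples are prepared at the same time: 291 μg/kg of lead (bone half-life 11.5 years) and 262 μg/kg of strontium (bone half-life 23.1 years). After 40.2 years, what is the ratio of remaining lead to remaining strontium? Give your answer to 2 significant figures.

lead: 291 × (1/2)^(40.2/11.5) = 291 × (1/2)^3.4957 ≈ 25.799 μg/kg.
strontium: 262 × (1/2)^(40.2/23.1) = 262 × (1/2)^1.7403 ≈ 78.421 μg/kg.
Ratio ≈ 25.799 / 78.421 ≈ 0.32898.

0.33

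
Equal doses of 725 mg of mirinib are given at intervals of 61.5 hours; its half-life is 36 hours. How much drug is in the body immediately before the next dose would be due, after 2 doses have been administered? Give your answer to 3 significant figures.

The 2 doses were given 123, 61.5 hours ago.
Total = 725·(1/2)^(123/36) + 725·(1/2)^(61.5/36)
      = 67.892 + 221.86 ≈ 289.75 mg.

290 mg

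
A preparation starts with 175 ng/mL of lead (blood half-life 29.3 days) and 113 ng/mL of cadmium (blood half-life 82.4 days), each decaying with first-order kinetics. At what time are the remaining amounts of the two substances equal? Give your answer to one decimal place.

28.7 days

Set 175·(1/2)^(t/29.3) = 113·(1/2)^(t/82.4).
Taking log₂: log₂(175/113) = t·(1/29.3 − 1/82.4).
log₂(1.5487) = 0.63103; 1/29.3 − 1/82.4 = 0.021994.
t = 0.63103 / 0.021994 ≈ 28.691 days.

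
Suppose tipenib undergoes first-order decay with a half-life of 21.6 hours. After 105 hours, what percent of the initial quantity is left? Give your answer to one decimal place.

n = 105/21.6 ≈ 4.8611 half-lives.
Fraction remaining = (1/2)^4.8611 ≈ 0.034408, i.e. 3.4408%.

3.4%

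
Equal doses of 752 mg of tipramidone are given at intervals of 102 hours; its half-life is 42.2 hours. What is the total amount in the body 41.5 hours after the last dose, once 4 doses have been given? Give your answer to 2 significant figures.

470 mg

The 4 doses were given 347.5, 245.5, 143.5, 41.5 hours ago.
Total = 752·(1/2)^(347.5/42.2) + 752·(1/2)^(245.5/42.2) + 752·(1/2)^(143.5/42.2) + 752·(1/2)^(41.5/42.2)
      = 2.4966 + 13.334 + 71.215 + 380.35 ≈ 467.39 mg.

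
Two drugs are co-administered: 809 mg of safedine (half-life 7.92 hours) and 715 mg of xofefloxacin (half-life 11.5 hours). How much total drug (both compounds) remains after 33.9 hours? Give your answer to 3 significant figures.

safedine: 809 × (1/2)^(33.9/7.92) = 809 × (1/2)^4.2803 ≈ 41.634 mg.
xofefloxacin: 715 × (1/2)^(33.9/11.5) = 715 × (1/2)^2.9478 ≈ 92.666 mg.
Total = 41.634 + 92.666 ≈ 134.3 mg.

134 mg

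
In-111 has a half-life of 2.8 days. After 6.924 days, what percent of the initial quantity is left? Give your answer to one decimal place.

18.0%

n = 6.924/2.8 ≈ 2.4729 half-lives.
Fraction remaining = (1/2)^2.4729 ≈ 0.18013, i.e. 18.013%.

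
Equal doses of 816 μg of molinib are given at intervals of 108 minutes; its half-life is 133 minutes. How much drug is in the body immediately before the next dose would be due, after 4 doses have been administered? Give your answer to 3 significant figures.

The 4 doses were given 432, 324, 216, 108 minutes ago.
Total = 816·(1/2)^(432/133) + 816·(1/2)^(324/133) + 816·(1/2)^(216/133) + 816·(1/2)^(108/133)
      = 85.883 + 150.78 + 264.73 + 464.78 ≈ 966.17 μg.

966 μg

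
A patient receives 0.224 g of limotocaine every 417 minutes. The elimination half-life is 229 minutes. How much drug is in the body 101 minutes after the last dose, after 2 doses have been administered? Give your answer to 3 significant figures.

The 2 doses were given 518, 101 minutes ago.
Total = 0.224·(1/2)^(518/229) + 0.224·(1/2)^(101/229)
      = 0.0467 + 0.165 ≈ 0.2117 g.

0.212 g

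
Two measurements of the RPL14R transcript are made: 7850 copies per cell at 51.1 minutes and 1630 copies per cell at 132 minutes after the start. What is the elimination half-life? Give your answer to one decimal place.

35.7 minutes

Over Δt = 132 − 51.1 = 80.9 minutes, the level fell by a factor of 7850/1630 ≈ 4.816.
n = log₂(4.816) ≈ 2.2678 half-lives, so t½ = 80.9/2.2678 ≈ 35.673 minutes.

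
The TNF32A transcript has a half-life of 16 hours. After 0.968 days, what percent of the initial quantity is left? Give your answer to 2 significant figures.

0.968 days = 23.232 hours.
n = 23.232/16 ≈ 1.452 half-lives.
Fraction remaining = (1/2)^1.452 ≈ 0.36551, i.e. 36.551%.

37%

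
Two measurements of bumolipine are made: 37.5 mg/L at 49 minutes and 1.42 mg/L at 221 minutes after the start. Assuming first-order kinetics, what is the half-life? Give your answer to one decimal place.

Over Δt = 221 − 49 = 172 minutes, the level fell by a factor of 37.5/1.42 ≈ 26.408.
n = log₂(26.408) ≈ 4.7229 half-lives, so t½ = 172/4.7229 ≈ 36.418 minutes.

36.4 minutes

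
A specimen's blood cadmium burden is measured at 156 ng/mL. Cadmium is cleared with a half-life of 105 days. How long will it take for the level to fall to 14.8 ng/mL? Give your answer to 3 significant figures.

357 days

Fraction remaining = 14.8/156 ≈ 0.094872.
n = log₂(156/14.8) = ln(10.541)/ln 2 ≈ 3.3979 half-lives.
t = n × t½ = 3.3979 × 105 ≈ 356.78 days.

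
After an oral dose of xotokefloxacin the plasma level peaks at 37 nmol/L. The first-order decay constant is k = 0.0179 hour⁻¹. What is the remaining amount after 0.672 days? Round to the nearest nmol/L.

28 nmol/L

t½ = ln 2 / k = 0.69315 / 0.0179 ≈ 38.723 hours.
Convert the elapsed time: 0.672 days = 16.128 hours.
Number of half-lives: n = 16.128/38.723 ≈ 0.41649.
Remaining = 37 × (1/2)^0.41649 = 37 × 0.74924 ≈ 27.722 nmol/L.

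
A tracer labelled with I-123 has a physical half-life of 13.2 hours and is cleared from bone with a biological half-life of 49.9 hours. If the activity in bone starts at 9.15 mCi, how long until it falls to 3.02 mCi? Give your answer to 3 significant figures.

16.7 hours

1/t_eff = 1/t_phys + 1/t_biol = 1/13.2 + 1/49.9 = 0.095798 per hour.
t_eff = 13.2 × 49.9 / (13.2 + 49.9) ≈ 10.439 hours.
n = log₂(9.15/3.02) ≈ 1.5992; t = 1.5992 × 10.439 ≈ 16.694 hours.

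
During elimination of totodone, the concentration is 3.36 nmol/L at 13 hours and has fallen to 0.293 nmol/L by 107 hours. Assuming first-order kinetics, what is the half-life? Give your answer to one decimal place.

Over Δt = 107 − 13 = 94 hours, the level fell by a factor of 3.36/0.293 ≈ 11.468.
n = log₂(11.468) ≈ 3.5195 half-lives, so t½ = 94/3.5195 ≈ 26.708 hours.

26.7 hours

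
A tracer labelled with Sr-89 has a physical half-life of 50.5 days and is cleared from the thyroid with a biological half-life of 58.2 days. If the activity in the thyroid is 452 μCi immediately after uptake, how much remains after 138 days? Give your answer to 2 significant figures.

1/t_eff = 1/t_phys + 1/t_biol = 1/50.5 + 1/58.2 = 0.036984 per day.
t_eff = 50.5 × 58.2 / (50.5 + 58.2) ≈ 27.039 days.
Remaining = 452 × (1/2)^(138/27.039) = 452 × (1/2)^5.1038 ≈ 13.144 μCi.

13 μCi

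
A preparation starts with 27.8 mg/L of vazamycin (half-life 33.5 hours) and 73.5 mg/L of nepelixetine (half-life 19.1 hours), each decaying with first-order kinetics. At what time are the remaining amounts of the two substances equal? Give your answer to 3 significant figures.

62.3 hours

Set 27.8·(1/2)^(t/33.5) = 73.5·(1/2)^(t/19.1).
Taking log₂: log₂(27.8/73.5) = t·(1/33.5 − 1/19.1).
log₂(0.37823) = -1.4027; 1/33.5 − 1/19.1 = -0.022505.
t = -1.4027 / -0.022505 ≈ 62.326 hours.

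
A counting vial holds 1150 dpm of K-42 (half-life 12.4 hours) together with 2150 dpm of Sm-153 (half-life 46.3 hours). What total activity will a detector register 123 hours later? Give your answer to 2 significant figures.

340 dpm

K-42: 1150 × (1/2)^(123/12.4) = 1150 × (1/2)^9.9194 ≈ 1.1876 dpm.
Sm-153: 2150 × (1/2)^(123/46.3) = 2150 × (1/2)^2.6566 ≈ 340.98 dpm.
Total = 1.1876 + 340.98 ≈ 342.17 dpm.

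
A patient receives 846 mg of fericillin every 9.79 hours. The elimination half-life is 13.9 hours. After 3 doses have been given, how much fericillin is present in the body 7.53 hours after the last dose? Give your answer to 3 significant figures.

1160 mg

The 3 doses were given 27.11, 17.32, 7.53 hours ago.
Total = 846·(1/2)^(27.11/13.9) + 846·(1/2)^(17.32/13.9) + 846·(1/2)^(7.53/13.9)
      = 218.9 + 356.68 + 581.16 ≈ 1156.7 mg.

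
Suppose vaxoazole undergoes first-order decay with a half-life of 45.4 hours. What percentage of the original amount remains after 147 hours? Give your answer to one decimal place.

10.6%

n = 147/45.4 ≈ 3.2379 half-lives.
Fraction remaining = (1/2)^3.2379 ≈ 0.106, i.e. 10.6%.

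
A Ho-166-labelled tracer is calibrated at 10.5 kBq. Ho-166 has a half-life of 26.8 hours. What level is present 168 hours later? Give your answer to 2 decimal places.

0.14 kBq

Number of half-lives: n = 168/26.8 ≈ 6.2687.
Remaining = 10.5 × (1/2)^6.2687 = 10.5 × 0.01297 ≈ 0.13619 kBq.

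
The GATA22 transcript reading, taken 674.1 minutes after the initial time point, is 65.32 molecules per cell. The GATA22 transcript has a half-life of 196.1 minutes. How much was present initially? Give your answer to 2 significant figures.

710 molecules per cell

Number of half-lives elapsed: n = 674.1/196.1 ≈ 3.4375.
A₀ = A × 2^n = 65.32 × 2^3.4375 = 65.32 × 10.834 ≈ 707.7 molecules per cell.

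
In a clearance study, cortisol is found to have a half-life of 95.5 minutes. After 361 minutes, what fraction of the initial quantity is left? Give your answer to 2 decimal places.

n = 361/95.5 ≈ 3.7801 half-lives.
Fraction remaining = (1/2)^3.7801 ≈ 0.072791.

0.07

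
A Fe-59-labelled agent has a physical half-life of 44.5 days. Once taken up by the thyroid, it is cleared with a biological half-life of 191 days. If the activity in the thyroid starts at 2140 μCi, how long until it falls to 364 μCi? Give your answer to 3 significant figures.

92.2 days

1/t_eff = 1/t_phys + 1/t_biol = 1/44.5 + 1/191 = 0.027708 per day.
t_eff = 44.5 × 191 / (44.5 + 191) ≈ 36.091 days.
n = log₂(2140/364) ≈ 2.5556; t = 2.5556 × 36.091 ≈ 92.235 days.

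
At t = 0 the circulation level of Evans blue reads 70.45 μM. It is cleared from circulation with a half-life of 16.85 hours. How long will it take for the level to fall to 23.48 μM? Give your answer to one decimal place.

Fraction remaining = 23.48/70.45 ≈ 0.33329.
n = log₂(70.45/23.48) = ln(3.0004)/ln 2 ≈ 1.5852 half-lives.
t = n × t½ = 1.5852 × 16.85 ≈ 26.71 hours.

26.7 hours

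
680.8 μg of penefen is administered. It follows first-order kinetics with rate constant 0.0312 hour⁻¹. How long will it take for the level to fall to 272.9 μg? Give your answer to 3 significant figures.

t½ = ln 2 / k = 0.69315 / 0.0312 ≈ 22.216 hours.
Fraction remaining = 272.9/680.8 ≈ 0.40085.
n = log₂(680.8/272.9) = ln(2.4947)/ln 2 ≈ 1.3189 half-lives.
t = n × t½ = 1.3189 × 22.216 ≈ 29.3 hours.

29.3 hours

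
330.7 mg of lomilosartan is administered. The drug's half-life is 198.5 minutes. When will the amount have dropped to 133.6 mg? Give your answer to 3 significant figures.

260 minutes

Fraction remaining = 133.6/330.7 ≈ 0.40399.
n = log₂(330.7/133.6) = ln(2.4753)/ln 2 ≈ 1.3076 half-lives.
t = n × t½ = 1.3076 × 198.5 ≈ 259.56 minutes.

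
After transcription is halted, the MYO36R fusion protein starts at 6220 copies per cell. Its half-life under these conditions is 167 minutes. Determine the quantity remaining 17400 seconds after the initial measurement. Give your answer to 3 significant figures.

Convert the elapsed time: 17400 seconds = 290 minutes.
Number of half-lives: n = 290/167 ≈ 1.7365.
Remaining = 6220 × (1/2)^1.7365 = 6220 × 0.30009 ≈ 1866.6 copies per cell.

1870 copies per cell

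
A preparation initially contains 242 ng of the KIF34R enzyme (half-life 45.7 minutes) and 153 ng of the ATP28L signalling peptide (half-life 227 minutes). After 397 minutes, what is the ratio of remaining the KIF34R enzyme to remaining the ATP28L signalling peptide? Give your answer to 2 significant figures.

KIF34R enzyme: 242 × (1/2)^(397/45.7) = 242 × (1/2)^8.6871 ≈ 0.58714 ng.
ATP28L signalling peptide: 153 × (1/2)^(397/227) = 153 × (1/2)^1.7489 ≈ 45.522 ng.
Ratio ≈ 0.58714 / 45.522 ≈ 0.012898.

0.013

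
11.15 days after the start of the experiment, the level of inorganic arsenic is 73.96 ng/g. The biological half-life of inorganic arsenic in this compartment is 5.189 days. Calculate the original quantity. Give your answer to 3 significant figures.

Number of half-lives elapsed: n = 11.15/5.189 ≈ 2.1488.
A₀ = A × 2^n = 73.96 × 2^2.1488 = 73.96 × 4.4345 ≈ 327.98 ng/g.

328 ng/g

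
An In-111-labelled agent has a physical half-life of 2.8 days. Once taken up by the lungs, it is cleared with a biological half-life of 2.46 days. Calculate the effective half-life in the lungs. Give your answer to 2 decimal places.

1.31 days

1/t_eff = 1/t_phys + 1/t_biol = 1/2.8 + 1/2.46 = 0.76365 per day.
t_eff = 2.8 × 2.46 / (2.8 + 2.46) ≈ 1.3095 days.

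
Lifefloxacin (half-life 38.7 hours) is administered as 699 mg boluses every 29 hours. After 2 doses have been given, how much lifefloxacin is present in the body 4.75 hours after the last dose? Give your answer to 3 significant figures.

The 2 doses were given 33.75, 4.75 hours ago.
Total = 699·(1/2)^(33.75/38.7) + 699·(1/2)^(4.75/38.7)
      = 381.9 + 641.99 ≈ 1023.9 mg.

1020 mg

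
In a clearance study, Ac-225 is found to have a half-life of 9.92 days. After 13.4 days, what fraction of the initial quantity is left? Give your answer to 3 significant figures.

n = 13.4/9.92 ≈ 1.3508 half-lives.
Fraction remaining = (1/2)^1.3508 ≈ 0.39207.

0.392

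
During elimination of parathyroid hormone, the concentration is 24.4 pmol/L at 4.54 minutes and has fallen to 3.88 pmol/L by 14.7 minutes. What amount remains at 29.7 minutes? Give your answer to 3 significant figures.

Over Δt = 14.7 − 4.54 = 10.16 minutes, the level fell by a factor of 24.4/3.88 ≈ 6.2887.
n = log₂(6.2887) ≈ 2.6528 half-lives, so t½ = 10.16/2.6528 ≈ 3.83 minutes.
From t = 14.7 to t = 29.7: 3.88 × (1/2)^((29.7−14.7)/3.83) ≈ 0.25696 pmol/L.

0.257 pmol/L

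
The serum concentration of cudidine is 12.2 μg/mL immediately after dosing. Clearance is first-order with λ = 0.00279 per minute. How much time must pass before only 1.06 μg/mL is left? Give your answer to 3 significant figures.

876 minutes

t½ = ln 2 / λ = 0.69315 / 0.00279 ≈ 248.44 minutes.
Fraction remaining = 1.06/12.2 ≈ 0.086885.
n = log₂(12.2/1.06) = ln(11.509)/ln 2 ≈ 3.5247 half-lives.
t = n × t½ = 3.5247 × 248.44 ≈ 875.69 minutes.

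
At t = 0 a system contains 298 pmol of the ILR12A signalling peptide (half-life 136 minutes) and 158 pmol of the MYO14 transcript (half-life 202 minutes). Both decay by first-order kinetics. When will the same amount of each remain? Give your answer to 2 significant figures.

Set 298·(1/2)^(t/136) = 158·(1/2)^(t/202).
Taking log₂: log₂(298/158) = t·(1/136 − 1/202).
log₂(1.8861) = 0.91539; 1/136 − 1/202 = 0.0024024.
t = 0.91539 / 0.0024024 ≈ 381.02 minutes.

380 minutes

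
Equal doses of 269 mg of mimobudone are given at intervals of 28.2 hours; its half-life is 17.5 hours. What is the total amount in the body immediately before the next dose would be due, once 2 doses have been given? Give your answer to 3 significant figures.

117 mg

The 2 doses were given 56.4, 28.2 hours ago.
Total = 269·(1/2)^(56.4/17.5) + 269·(1/2)^(28.2/17.5)
      = 28.812 + 88.037 ≈ 116.85 mg.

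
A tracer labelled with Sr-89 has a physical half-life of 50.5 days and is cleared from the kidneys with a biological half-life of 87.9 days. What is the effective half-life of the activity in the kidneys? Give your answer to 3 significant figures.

32.1 days

1/t_eff = 1/t_phys + 1/t_biol = 1/50.5 + 1/87.9 = 0.031179 per day.
t_eff = 50.5 × 87.9 / (50.5 + 87.9) ≈ 32.073 days.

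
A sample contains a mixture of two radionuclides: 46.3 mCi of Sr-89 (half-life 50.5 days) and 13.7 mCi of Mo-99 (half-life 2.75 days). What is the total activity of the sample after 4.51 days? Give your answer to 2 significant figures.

48 mCi

Sr-89: 46.3 × (1/2)^(4.51/50.5) = 46.3 × (1/2)^0.089307 ≈ 43.521 mCi.
Mo-99: 13.7 × (1/2)^(4.51/2.75) = 13.7 × (1/2)^1.64 ≈ 4.3957 mCi.
Total = 43.521 + 4.3957 ≈ 47.917 mCi.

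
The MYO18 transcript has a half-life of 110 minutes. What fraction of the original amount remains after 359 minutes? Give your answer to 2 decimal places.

n = 359/110 ≈ 3.2636 half-lives.
Fraction remaining = (1/2)^3.2636 ≈ 0.10412.

0.10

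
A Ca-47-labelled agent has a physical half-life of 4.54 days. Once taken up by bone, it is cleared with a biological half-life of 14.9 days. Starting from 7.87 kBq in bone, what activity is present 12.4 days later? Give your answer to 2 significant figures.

1/t_eff = 1/t_phys + 1/t_biol = 1/4.54 + 1/14.9 = 0.28738 per day.
t_eff = 4.54 × 14.9 / (4.54 + 14.9) ≈ 3.4797 days.
Remaining = 7.87 × (1/2)^(12.4/3.4797) = 7.87 × (1/2)^3.5635 ≈ 0.66567 kBq.

0.67 kBq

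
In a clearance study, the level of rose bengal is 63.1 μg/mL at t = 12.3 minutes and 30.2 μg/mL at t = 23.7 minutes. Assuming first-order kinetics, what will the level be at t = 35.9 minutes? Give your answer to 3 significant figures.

13.7 μg/mL

Over Δt = 23.7 − 12.3 = 11.4 minutes, the level fell by a factor of 63.1/30.2 ≈ 2.0894.
n = log₂(2.0894) ≈ 1.0631 half-lives, so t½ = 11.4/1.0631 ≈ 10.723 minutes.
From t = 23.7 to t = 35.9: 30.2 × (1/2)^((35.9−23.7)/10.723) ≈ 13.725 μg/mL.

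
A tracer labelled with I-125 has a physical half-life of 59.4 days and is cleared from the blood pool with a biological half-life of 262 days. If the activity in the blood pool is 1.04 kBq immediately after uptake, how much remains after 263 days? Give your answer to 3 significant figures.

0.0241 kBq

1/t_eff = 1/t_phys + 1/t_biol = 1/59.4 + 1/262 = 0.020652 per day.
t_eff = 59.4 × 262 / (59.4 + 262) ≈ 48.422 days.
Remaining = 1.04 × (1/2)^(263/48.422) = 1.04 × (1/2)^5.4314 ≈ 0.0241 kBq.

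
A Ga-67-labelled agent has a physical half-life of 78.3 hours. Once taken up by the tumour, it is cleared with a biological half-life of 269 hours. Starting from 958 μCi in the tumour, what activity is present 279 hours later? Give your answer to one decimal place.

1/t_eff = 1/t_phys + 1/t_biol = 1/78.3 + 1/269 = 0.016489 per hour.
t_eff = 78.3 × 269 / (78.3 + 269) ≈ 60.647 hours.
Remaining = 958 × (1/2)^(279/60.647) = 958 × (1/2)^4.6004 ≈ 39.492 μCi.

39.5 μCi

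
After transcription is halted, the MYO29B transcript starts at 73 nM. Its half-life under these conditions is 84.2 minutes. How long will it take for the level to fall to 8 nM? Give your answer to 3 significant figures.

Fraction remaining = 8/73 ≈ 0.10959.
n = log₂(73/8) = ln(9.125)/ln 2 ≈ 3.1898 half-lives.
t = n × t½ = 3.1898 × 84.2 ≈ 268.58 minutes.

269 minutes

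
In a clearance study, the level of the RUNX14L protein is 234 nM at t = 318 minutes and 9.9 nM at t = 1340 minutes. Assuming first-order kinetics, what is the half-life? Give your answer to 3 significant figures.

Over Δt = 1340 − 318 = 1022 minutes, the level fell by a factor of 234/9.9 ≈ 23.636.
n = log₂(23.636) ≈ 4.5629 half-lives, so t½ = 1022/4.5629 ≈ 223.98 minutes.

224 minutes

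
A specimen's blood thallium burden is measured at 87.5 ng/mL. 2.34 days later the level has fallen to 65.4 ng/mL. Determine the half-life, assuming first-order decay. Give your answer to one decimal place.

A/A₀ = 65.4/87.5 ≈ 0.74743.
n = log₂(1.3379) ≈ 0.41999 half-lives elapsed in 2.34 days.
t½ = 2.34/0.41999 ≈ 5.5715 days.

5.6 days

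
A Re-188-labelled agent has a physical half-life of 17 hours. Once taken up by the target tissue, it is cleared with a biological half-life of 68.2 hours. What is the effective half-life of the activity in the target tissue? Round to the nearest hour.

1/t_eff = 1/t_phys + 1/t_biol = 1/17 + 1/68.2 = 0.073486 per hour.
t_eff = 17 × 68.2 / (17 + 68.2) ≈ 13.608 hours.

14 hours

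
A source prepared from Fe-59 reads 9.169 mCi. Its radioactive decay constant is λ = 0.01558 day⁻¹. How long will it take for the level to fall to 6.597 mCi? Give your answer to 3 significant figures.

t½ = ln 2 / λ = 0.69315 / 0.01558 ≈ 44.49 days.
Fraction remaining = 6.597/9.169 ≈ 0.71949.
n = log₂(9.169/6.597) = ln(1.3899)/ln 2 ≈ 0.47495 half-lives.
t = n × t½ = 0.47495 × 44.49 ≈ 21.131 days.

21.1 days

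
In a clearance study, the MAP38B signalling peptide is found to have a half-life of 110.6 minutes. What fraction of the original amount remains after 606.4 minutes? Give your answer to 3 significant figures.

n = 606.4/110.6 ≈ 5.4828 half-lives.
Fraction remaining = (1/2)^5.4828 ≈ 0.022362.

0.0224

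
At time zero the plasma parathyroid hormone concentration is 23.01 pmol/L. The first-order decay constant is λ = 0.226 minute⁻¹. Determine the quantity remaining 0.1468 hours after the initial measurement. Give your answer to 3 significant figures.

t½ = ln 2 / λ = 0.69315 / 0.226 ≈ 3.067 minutes.
Convert the elapsed time: 0.1468 hours = 8.808 minutes.
Number of half-lives: n = 8.808/3.067 ≈ 2.8718.
Remaining = 23.01 × (1/2)^2.8718 = 23.01 × 0.13661 ≈ 3.1434 pmol/L.

3.14 pmol/L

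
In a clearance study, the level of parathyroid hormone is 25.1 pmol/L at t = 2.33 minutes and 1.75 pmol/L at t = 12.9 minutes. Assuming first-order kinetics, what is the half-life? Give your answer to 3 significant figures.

2.75 minutes

Over Δt = 12.9 − 2.33 = 10.57 minutes, the level fell by a factor of 25.1/1.75 ≈ 14.343.
n = log₂(14.343) ≈ 3.8423 half-lives, so t½ = 10.57/3.8423 ≈ 2.751 minutes.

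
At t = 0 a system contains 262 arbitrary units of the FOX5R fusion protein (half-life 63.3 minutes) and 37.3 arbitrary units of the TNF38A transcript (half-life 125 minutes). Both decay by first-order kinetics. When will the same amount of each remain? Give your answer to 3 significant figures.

Set 262·(1/2)^(t/63.3) = 37.3·(1/2)^(t/125).
Taking log₂: log₂(262/37.3) = t·(1/63.3 − 1/125).
log₂(7.0241) = 2.8123; 1/63.3 − 1/125 = 0.0077978.
t = 2.8123 / 0.0077978 ≈ 360.66 minutes.

361 minutes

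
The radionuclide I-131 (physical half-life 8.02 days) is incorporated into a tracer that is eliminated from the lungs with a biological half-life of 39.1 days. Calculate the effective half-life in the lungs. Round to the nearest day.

7 days

1/t_eff = 1/t_phys + 1/t_biol = 1/8.02 + 1/39.1 = 0.15026 per day.
t_eff = 8.02 × 39.1 / (8.02 + 39.1) ≈ 6.655 days.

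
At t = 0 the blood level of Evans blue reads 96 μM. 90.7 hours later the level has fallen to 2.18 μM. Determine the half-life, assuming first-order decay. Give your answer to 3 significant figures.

A/A₀ = 2.18/96 ≈ 0.022708.
n = log₂(44.037) ≈ 5.4606 half-lives elapsed in 90.7 hours.
t½ = 90.7/5.4606 ≈ 16.61 hours.

16.6 hours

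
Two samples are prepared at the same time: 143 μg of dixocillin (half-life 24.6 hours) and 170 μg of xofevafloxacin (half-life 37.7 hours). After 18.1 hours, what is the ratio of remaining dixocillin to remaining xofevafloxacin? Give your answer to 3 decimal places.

dixocillin: 143 × (1/2)^(18.1/24.6) = 143 × (1/2)^0.73577 ≈ 85.871 μg.
xofevafloxacin: 170 × (1/2)^(18.1/37.7) = 170 × (1/2)^0.48011 ≈ 121.88 μg.
Ratio ≈ 85.871 / 121.88 ≈ 0.70457.

0.705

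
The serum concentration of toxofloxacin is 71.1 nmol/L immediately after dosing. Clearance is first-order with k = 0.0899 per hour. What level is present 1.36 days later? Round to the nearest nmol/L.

t½ = ln 2 / k = 0.69315 / 0.0899 ≈ 7.7102 hours.
Convert the elapsed time: 1.36 days = 32.64 hours.
Number of half-lives: n = 32.64/7.7102 ≈ 4.2334.
Remaining = 71.1 × (1/2)^4.2334 = 71.1 × 0.053166 ≈ 3.7801 nmol/L.

4 nmol/L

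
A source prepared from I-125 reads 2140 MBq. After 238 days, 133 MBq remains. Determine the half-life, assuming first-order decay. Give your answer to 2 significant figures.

59 days

A/A₀ = 133/2140 ≈ 0.06215.
n = log₂(16.09) ≈ 4.0081 half-lives elapsed in 238 days.
t½ = 238/4.0081 ≈ 59.38 days.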